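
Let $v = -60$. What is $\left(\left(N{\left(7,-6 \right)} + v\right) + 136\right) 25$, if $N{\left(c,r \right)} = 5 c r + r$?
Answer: $-3500$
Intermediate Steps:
$N{\left(c,r \right)} = r + 5 c r$ ($N{\left(c,r \right)} = 5 c r + r = r + 5 c r$)
$\left(\left(N{\left(7,-6 \right)} + v\right) + 136\right) 25 = \left(\left(- 6 \left(1 + 5 \cdot 7\right) - 60\right) + 136\right) 25 = \left(\left(- 6 \left(1 + 35\right) - 60\right) + 136\right) 25 = \left(\left(\left(-6\right) 36 - 60\right) + 136\right) 25 = \left(\left(-216 - 60\right) + 136\right) 25 = \left(-276 + 136\right) 25 = \left(-140\right) 25 = -3500$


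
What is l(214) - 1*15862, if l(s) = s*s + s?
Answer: 30148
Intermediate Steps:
l(s) = s + s² (l(s) = s² + s = s + s²)
l(214) - 1*15862 = 214*(1 + 214) - 1*15862 = 214*215 - 15862 = 46010 - 15862 = 30148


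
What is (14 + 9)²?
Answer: 529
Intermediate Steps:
(14 + 9)² = 23² = 529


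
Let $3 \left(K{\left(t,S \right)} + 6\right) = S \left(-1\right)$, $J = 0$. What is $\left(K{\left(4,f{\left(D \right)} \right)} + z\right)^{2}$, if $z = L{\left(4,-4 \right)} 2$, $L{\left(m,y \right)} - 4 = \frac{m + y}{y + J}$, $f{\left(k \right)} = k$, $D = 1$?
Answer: $\frac{25}{9} \approx 2.7778$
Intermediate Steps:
$L{\left(m,y \right)} = 4 + \frac{m + y}{y}$ ($L{\left(m,y \right)} = 4 + \frac{m + y}{y + 0} = 4 + \frac{m + y}{y}$)
$z = 8$ ($z = \left(5 + \frac{4}{-4}\right) 2 = \left(5 + 4 \left(- \frac{1}{4}\right)\right) 2 = \left(5 - 1\right) 2 = 4 \cdot 2 = 8$)
$K{\left(t,S \right)} = -6 - \frac{S}{3}$ ($K{\left(t,S \right)} = -6 + \frac{S \left(-1\right)}{3} = -6 + \frac{\left(-1\right) S}{3} = -6 - \frac{S}{3}$)
$\left(K{\left(4,f{\left(D \right)} \right)} + z\right)^{2} = \left(\left(-6 - \frac{1}{3}\right) + 8\right)^{2} = \left(- \frac{19}{3} + 8\right)^{2} = \left(\frac{5}{3}\right)^{2} = \frac{25}{9}$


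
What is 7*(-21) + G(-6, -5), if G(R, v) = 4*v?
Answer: -167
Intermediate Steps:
7*(-21) + G(-6, -5) = 7*(-21) + 4*(-5) = -147 - 20 = -167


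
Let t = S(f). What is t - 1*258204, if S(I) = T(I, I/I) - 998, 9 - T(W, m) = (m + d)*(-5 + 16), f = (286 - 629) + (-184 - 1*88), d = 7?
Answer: -259281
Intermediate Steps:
f = -615 (f = -343 + (-184 - 88) = -343 - 272 = -615)
T(W, m) = -68 - 11*m (T(W, m) = 9 - (m + 7)*(-5 + 16) = 9 - (7 + m)*11 = 9 - (77 + 11*m) = 9 + (-77 - 11*m) = -68 - 11*m)
S(I) = -1077 (S(I) = (-68 - 11*I/I) - 998 = (-68 - 11*1) - 998 = (-68 - 11) - 998 = -79 - 998 = -1077)
t = -1077
t - 1*258204 = -1077 - 1*258204 = -1077 - 258204 = -259281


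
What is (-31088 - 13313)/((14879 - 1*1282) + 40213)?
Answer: -44401/53810 ≈ -0.82514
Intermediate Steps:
(-31088 - 13313)/((14879 - 1*1282) + 40213) = -44401/((14879 - 1282) + 40213) = -44401/(13597 + 40213) = -44401/53810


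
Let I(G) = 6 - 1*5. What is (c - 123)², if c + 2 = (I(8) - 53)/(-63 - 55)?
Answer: 54007801/3481 ≈ 15515.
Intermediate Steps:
I(G) = 1 (I(G) = 6 - 5 = 1)
c = -92/59 (c = -2 + (1 - 53)/(-63 - 55) = -2 - 52/(-118) = -2 - 52*(-1/118) = -2 + 26/59 = -92/59 ≈ -1.5593)
(c - 123)² = (-92/59 - 123)² = (-7349/59)² = 54007801/3481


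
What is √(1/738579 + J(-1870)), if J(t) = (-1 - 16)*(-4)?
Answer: √37093928606967/738579 ≈ 8.2462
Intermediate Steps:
J(t) = 68 (J(t) = -17*(-4) = 68)
√(1/738579 + J(-1870)) = √(1/738579 + 68) = √(50223373/738579) = √37093928606967/738579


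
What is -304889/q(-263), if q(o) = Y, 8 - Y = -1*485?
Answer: -304889/493 ≈ -618.44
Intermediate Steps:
Y = 493 (Y = 8 - (-1)*485 = 8 - 1*(-485) = 8 + 485 = 493)
q(o) = 493
-304889/q(-263) = -304889/493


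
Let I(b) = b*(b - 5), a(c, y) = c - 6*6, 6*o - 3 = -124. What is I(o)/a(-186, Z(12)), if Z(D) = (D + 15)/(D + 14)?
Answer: -18271/7992 ≈ -2.2862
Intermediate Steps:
o = -121/6 (o = ½ + (⅙)*(-124) = ½ - 62/3 = -121/6 ≈ -20.167)
Z(D) = (15 + D)/(14 + D)
a(c, y) = -36 + c (a(c, y) = c - 36 = -36 + c)
I(b) = b*(-5 + b)
I(o)/a(-186, Z(12)) = (-121*(-5 - 121/6)/6)/(-36 - 186) = -121/6*(-151/6)/(-222) = (18271/36)*(-1/222) = -18271/7992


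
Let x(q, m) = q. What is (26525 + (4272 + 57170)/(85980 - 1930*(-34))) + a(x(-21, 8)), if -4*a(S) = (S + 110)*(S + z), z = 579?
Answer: 1069530821/75800 ≈ 14110.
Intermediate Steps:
a(S) = -(110 + S)*(579 + S)/4 (a(S) = -(S + 110)*(S + 579)/4 = -(110 + S)*(579 + S)/4)
(26525 + (4272 + 57170)/(85980 - 1930*(-34))) + a(x(-21, 8)) = (26525 + (4272 + 57170)/(85980 - 1930*(-34))) + (-31845/2 - 689/4*(-21) - 1/4*(-21)**2) = (26525 + 61442/(85980 + 65620)) + (-31845/2 + 14469/4 - 1/4*441) = (26525 + 61442/151600) + (-31845/2 + 14469/4 - 441/4) = (26525 + 61442*(1/151600)) - 24831/2 = (26525 + 30721/75800) - 24831/2 = 2010625721/75800 - 24831/2 = 1069530821/75800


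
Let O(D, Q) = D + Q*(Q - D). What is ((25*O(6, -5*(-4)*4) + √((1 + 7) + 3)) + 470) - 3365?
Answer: 145255 + √11 ≈ 1.4526e+5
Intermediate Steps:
((25*O(6, -5*(-4)*4) + √((1 + 7) + 3)) + 470) - 3365 = ((25*(6 + (-5*(-4)*4)² - 1*6*-5*(-4)*4) + √((1 + 7) + 3)) + 470) - 3365 = ((25*(6 + (20*4)² - 1*6*20*4) + √(8 + 3)) + 470) - 3365 = ((25*(6 + 80² - 1*6*80) + √11) + 470) - 3365 = ((25*(6 + 6400 - 480) + √11) + 470) - 3365 = ((25*5926 + √11) + 470) - 3365 = ((148150 + √11) + 470) - 3365 = (148620 + √11) - 3365 = 145255 + √11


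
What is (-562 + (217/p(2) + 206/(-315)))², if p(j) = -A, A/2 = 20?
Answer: 2049361170481/6350400 ≈ 3.2271e+5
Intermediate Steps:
A = 40 (A = 2*20 = 40)
p(j) = -40 (p(j) = -1*40 = -40)
(-562 + (217/p(2) + 206/(-315)))² = (-562 + (217/(-40) + 206/(-315)))² = (-562 + (217*(-1/40) + 206*(-1/315)))² = (-562 + (-217/40 - 206/315))² = (-562 - 15319/2520)² = (-1431559/2520)² = 2049361170481/6350400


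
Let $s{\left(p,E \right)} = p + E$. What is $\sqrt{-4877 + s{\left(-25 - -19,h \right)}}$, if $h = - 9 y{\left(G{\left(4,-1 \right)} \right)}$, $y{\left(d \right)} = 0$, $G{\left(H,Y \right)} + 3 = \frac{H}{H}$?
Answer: $i \sqrt{4883} \approx 69.878 i$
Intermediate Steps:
$G{\left(H,Y \right)} = -2$ ($G{\left(H,Y \right)} = -3 + \frac{H}{H} = -3 + 1 = -2$)
$h = 0$ ($h = \left(-9\right) 0 = 0$)
$s{\left(p,E \right)} = E + p$
$\sqrt{-4877 + s{\left(-25 - -19,h \right)}} = \sqrt{-4877 + \left(0 - 6\right)} = \sqrt{-4877 - 6} = \sqrt{-4883} = i \sqrt{4883}$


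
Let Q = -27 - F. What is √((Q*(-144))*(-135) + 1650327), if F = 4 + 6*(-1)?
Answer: √1164327 ≈ 1079.0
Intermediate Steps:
F = -2 (F = 4 - 6 = -2)
Q = -25 (Q = -27 - 1*(-2) = -27 + 2 = -25)
√((Q*(-144))*(-135) + 1650327) = √(-25*(-144)*(-135) + 1650327) = √(3600*(-135) + 1650327) = √(-486000 + 1650327) = √1164327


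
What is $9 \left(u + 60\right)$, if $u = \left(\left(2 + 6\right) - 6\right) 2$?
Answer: $576$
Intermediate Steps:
$u = 4$ ($u = \left(8 - 6\right) 2 = 2 \cdot 2 = 4$)
$9 \left(u + 60\right) = 9 \left(4 + 60\right) = 9 \cdot 64 = 576$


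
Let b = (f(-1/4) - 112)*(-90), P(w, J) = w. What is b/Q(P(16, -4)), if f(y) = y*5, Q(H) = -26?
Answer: -20385/52 ≈ -392.02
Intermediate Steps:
f(y) = 5*y
b = 20385/2 (b = (5*(-1/4) - 112)*(-90) = (5*(-1*¼) - 112)*(-90) = (5*(-¼) - 112)*(-90) = (-5/4 - 112)*(-90) = -453/4*(-90) = 20385/2 ≈ 10193.)
b/Q(P(16, -4)) = (20385/2)/(-26) = (20385/2)*(-1/26) = -20385/52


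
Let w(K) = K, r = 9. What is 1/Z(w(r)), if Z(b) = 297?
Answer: 1/297 ≈ 0.0033670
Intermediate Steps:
1/Z(w(r)) = 1/297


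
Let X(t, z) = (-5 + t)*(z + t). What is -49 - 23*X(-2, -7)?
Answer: -1498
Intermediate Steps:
X(t, z) = (-5 + t)*(t + z)
-49 - 23*X(-2, -7) = -49 - 23*((-2)² - 5*(-2) - 5*(-7) - 2*(-7)) = -49 - 23*(4 + 10 + 35 + 14) = -49 - 23*63 = -49 - 1449 = -1498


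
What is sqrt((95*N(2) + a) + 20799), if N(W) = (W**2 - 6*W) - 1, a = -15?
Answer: sqrt(19929) ≈ 141.17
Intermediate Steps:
N(W) = -1 + W**2 - 6*W
sqrt((95*N(2) + a) + 20799) = sqrt((95*(-1 + 2**2 - 6*2) - 15) + 20799) = sqrt((95*(-1 + 4 - 12) - 15) + 20799) = sqrt((95*(-9) - 15) + 20799) = sqrt((-855 - 15) + 20799) = sqrt(-870 + 20799) = sqrt(19929)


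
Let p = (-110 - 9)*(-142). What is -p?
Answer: -16898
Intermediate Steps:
p = 16898 (p = -119*(-142) = 16898)
-p = -1*16898 = -16898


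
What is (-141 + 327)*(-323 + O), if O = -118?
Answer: -82026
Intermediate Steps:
(-141 + 327)*(-323 + O) = (-141 + 327)*(-323 - 118) = 186*(-441) = -82026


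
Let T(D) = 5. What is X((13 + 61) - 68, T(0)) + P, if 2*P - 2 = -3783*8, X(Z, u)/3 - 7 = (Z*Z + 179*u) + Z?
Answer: -12299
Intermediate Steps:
X(Z, u) = 21 + 3*Z + 3*Z² + 537*u (X(Z, u) = 21 + 3*((Z*Z + 179*u) + Z) = 21 + 3*((Z² + 179*u) + Z) = 21 + 3*(Z + Z² + 179*u) = 21 + (3*Z + 3*Z² + 537*u) = 21 + 3*Z + 3*Z² + 537*u)
P = -15131 (P = 1 + (-3783*8)/2 = 1 + (½)*(-30264) = 1 - 15132 = -15131)
X((13 + 61) - 68, T(0)) + P = (21 + 3*((13 + 61) - 68) + 3*((13 + 61) - 68)² + 537*5) - 15131 = (21 + 3*(74 - 68) + 3*(74 - 68)² + 2685) - 15131 = (21 + 3*6 + 3*6² + 2685) - 15131 = (21 + 18 + 3*36 + 2685) - 15131 = (21 + 18 + 108 + 2685) - 15131 = 2832 - 15131 = -12299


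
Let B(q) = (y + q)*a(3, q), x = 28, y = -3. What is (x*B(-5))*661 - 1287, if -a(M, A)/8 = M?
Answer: 3552249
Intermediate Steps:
a(M, A) = -8*M
B(q) = 72 - 24*q (B(q) = (-3 + q)*(-8*3) = (-3 + q)*(-24) = 72 - 24*q)
(x*B(-5))*661 - 1287 = (28*(72 - 24*(-5)))*661 - 1287 = (28*(72 + 120))*661 - 1287 = (28*192)*661 - 1287 = 5376*661 - 1287 = 3553536 - 1287 = 3552249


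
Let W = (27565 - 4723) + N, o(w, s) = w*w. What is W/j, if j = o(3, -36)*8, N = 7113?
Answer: 9985/24 ≈ 416.04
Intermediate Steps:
o(w, s) = w**2
W = 29955 (W = (27565 - 4723) + 7113 = 22842 + 7113 = 29955)
j = 72 (j = 3**2*8 = 9*8 = 72)
W/j = 29955/72 = 29955*(1/72) = 9985/24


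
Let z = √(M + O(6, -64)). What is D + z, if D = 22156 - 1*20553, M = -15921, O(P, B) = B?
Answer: 1603 + I*√15985 ≈ 1603.0 + 126.43*I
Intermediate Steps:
z = I*√15985 (z = √(-15921 - 64) = √(-15985) = I*√15985 ≈ 126.43*I)
D = 1603 (D = 22156 - 20553 = 1603)
D + z = 1603 + I*√15985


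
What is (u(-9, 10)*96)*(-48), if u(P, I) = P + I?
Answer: -4608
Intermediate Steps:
u(P, I) = I + P
(u(-9, 10)*96)*(-48) = ((10 - 9)*96)*(-48) = (1*96)*(-48) = 96*(-48) = -4608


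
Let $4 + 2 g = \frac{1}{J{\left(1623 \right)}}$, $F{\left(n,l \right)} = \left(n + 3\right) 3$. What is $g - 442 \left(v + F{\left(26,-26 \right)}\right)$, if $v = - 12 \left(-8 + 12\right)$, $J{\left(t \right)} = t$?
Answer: $- \frac{55961039}{3246} \approx -17240.0$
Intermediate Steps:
$v = -48$ ($v = \left(-12\right) 4 = -48$)
$F{\left(n,l \right)} = 9 + 3 n$ ($F{\left(n,l \right)} = \left(3 + n\right) 3 = 9 + 3 n$)
$g = - \frac{6491}{3246}$ ($g = -2 + \frac{1}{2 \cdot 1623} = -2 + \frac{1}{2} \cdot \frac{1}{1623} = -2 + \frac{1}{3246} = - \frac{6491}{3246} \approx -1.9997$)
$g - 442 \left(v + F{\left(26,-26 \right)}\right) = - \frac{6491}{3246} - 442 \left(-48 + \left(9 + 3 \cdot 26\right)\right) = - \frac{6491}{3246} - 442 \left(-48 + \left(9 + 78\right)\right) = - \frac{6491}{3246} - 442 \left(-48 + 87\right) = - \frac{6491}{3246} - 17238 = - \frac{55961039}{3246}$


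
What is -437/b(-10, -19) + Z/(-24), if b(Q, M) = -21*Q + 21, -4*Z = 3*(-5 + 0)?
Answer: -15139/7392 ≈ -2.0480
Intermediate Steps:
Z = 15/4 (Z = -3*(-5 + 0)/4 = -3*(-5)/4 = -¼*(-15) = 15/4 ≈ 3.7500)
b(Q, M) = 21 - 21*Q
-437/b(-10, -19) + Z/(-24) = -437/(21 - 21*(-10)) + (15/4)/(-24) = -437/(21 + 210) + (15/4)*(-1/24) = -437/231 - 5/32 = -15139/7392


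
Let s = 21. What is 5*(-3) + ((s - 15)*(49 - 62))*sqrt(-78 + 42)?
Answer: -15 - 468*I ≈ -15.0 - 468.0*I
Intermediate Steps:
5*(-3) + ((s - 15)*(49 - 62))*sqrt(-78 + 42) = 5*(-3) + ((21 - 15)*(49 - 62))*sqrt(-78 + 42) = -15 + (6*(-13))*sqrt(-36) = -15 - 468*I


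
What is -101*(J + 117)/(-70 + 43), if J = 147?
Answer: 8888/9 ≈ 987.56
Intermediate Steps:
-101*(J + 117)/(-70 + 43) = -101*(147 + 117)/(-70 + 43) = -26664/(-27) = -26664*(-1)/27 = -101*(-88/9) = 8888/9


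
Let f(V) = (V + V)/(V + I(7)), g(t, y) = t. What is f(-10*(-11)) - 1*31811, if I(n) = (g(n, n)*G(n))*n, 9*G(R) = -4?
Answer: -12627977/397 ≈ -31809.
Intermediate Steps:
G(R) = -4/9 (G(R) = (⅑)*(-4) = -4/9)
I(n) = -4*n²/9 (I(n) = (n*(-4/9))*n = (-4*n/9)*n = -4*n²/9)
f(V) = 2*V/(-196/9 + V) (f(V) = (V + V)/(V - 4/9*7²) = (2*V)/(V - 4/9*49) = (2*V)/(V - 196/9) = (2*V)/(-196/9 + V) = 2*V/(-196/9 + V))
f(-10*(-11)) - 1*31811 = 18*(-10*(-11))/(-196 + 9*(-10*(-11))) - 1*31811 = 18*110/(-196 + 9*110) - 31811 = 18*110/(-196 + 990) - 31811 = 18*110/794 - 31811 = 18*110*(1/794) - 31811 = 990/397 - 31811 = -12627977/397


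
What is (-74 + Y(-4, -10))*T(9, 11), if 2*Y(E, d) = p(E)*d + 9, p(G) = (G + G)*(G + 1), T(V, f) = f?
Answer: -4169/2 ≈ -2084.5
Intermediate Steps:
p(G) = 2*G*(1 + G) (p(G) = (2*G)*(1 + G) = 2*G*(1 + G))
Y(E, d) = 9/2 + E*d*(1 + E) (Y(E, d) = ((2*E*(1 + E))*d + 9)/2 = (2*E*d*(1 + E) + 9)/2 = (9 + 2*E*d*(1 + E))/2 = 9/2 + E*d*(1 + E))
(-74 + Y(-4, -10))*T(9, 11) = (-74 + (9/2 - 4*(-10)*(1 - 4)))*11 = (-74 + (9/2 - 4*(-10)*(-3)))*11 = (-74 + (9/2 - 120))*11 = (-74 - 231/2)*11 = -379/2*11 = -4169/2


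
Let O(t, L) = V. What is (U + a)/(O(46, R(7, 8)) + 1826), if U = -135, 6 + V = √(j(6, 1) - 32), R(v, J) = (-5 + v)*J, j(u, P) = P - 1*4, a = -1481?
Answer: -84032/94641 + 1616*I*√35/3312435 ≈ -0.8879 + 0.0028862*I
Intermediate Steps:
j(u, P) = -4 + P (j(u, P) = P - 4 = -4 + P)
R(v, J) = J*(-5 + v)
V = -6 + I*√35 (V = -6 + √((-4 + 1) - 32) = -6 + √(-3 - 32) = -6 + √(-35) = -6 + I*√35 ≈ -6.0 + 5.9161*I)
O(t, L) = -6 + I*√35
(U + a)/(O(46, R(7, 8)) + 1826) = (-135 - 1481)/((-6 + I*√35) + 1826) = -1616/(1820 + I*√35)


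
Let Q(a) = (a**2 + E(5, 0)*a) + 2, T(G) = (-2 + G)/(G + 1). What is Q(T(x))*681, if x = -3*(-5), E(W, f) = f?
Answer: 463761/256 ≈ 1811.6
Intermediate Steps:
x = 15
T(G) = (-2 + G)/(1 + G)
Q(a) = 2 + a**2 (Q(a) = (a**2 + 0*a) + 2 = (a**2 + 0) + 2 = a**2 + 2 = 2 + a**2)
Q(T(x))*681 = (2 + ((-2 + 15)/(1 + 15))**2)*681 = (2 + (13/16)**2)*681 = (2 + 169/256)*681 = (681/256)*681 = 463761/256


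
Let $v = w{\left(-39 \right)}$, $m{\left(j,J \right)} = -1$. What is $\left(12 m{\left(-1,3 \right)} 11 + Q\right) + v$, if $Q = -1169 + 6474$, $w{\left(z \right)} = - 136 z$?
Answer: $10477$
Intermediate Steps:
$Q = 5305$
$v = 5304$ ($v = \left(-136\right) \left(-39\right) = 5304$)
$\left(12 m{\left(-1,3 \right)} 11 + Q\right) + v = \left(12 \left(-1\right) 11 + 5305\right) + 5304 = \left(\left(-12\right) 11 + 5305\right) + 5304 = \left(-132 + 5305\right) + 5304 = 5173 + 5304 = 10477$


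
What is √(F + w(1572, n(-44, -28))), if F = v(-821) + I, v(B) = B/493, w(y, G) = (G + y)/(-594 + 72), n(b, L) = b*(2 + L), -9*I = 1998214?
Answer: I*√485678938661/1479 ≈ 471.2*I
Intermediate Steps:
I = -1998214/9 (I = -⅑*1998214 = -1998214/9 ≈ -2.2202e+5)
w(y, G) = -G/522 - y/522 (w(y, G) = (G + y)/(-522) = (G + y)*(-1/522) = -G/522 - y/522)
v(B) = B/493 (v(B) = B*(1/493) = B/493)
F = -985126891/4437 (F = (1/493)*(-821) - 1998214/9 = -821/493 - 1998214/9 = -985126891/4437 ≈ -2.2203e+5)
√(F + w(1572, n(-44, -28))) = √(-985126891/4437 + (-(-22)*(2 - 28)/261 - 1/522*1572)) = √(-985126891/4437 + (-(-22)*(-26)/261 - 262/87)) = √(-985126891/4437 + (-1/522*1144 - 262/87)) = √(-985126891/4437 + (-572/261 - 262/87)) = √(-985126891/4437 - 1358/261) = √(-985149977/4437) = I*√485678938661/1479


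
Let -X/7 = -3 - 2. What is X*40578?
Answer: 1420230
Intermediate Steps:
X = 35 (X = -7*(-3 - 2) = -7*(-5) = 35)
X*40578 = 35*40578 = 1420230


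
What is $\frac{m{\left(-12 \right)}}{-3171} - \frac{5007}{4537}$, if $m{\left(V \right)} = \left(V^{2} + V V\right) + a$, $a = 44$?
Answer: $- \frac{17383481}{14386827} \approx -1.2083$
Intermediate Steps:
$m{\left(V \right)} = 44 + 2 V^{2}$ ($m{\left(V \right)} = \left(V^{2} + V V\right) + 44 = \left(V^{2} + V^{2}\right) + 44 = 2 V^{2} + 44 = 44 + 2 V^{2}$)
$\frac{m{\left(-12 \right)}}{-3171} - \frac{5007}{4537} = \frac{44 + 2 \left(-12\right)^{2}}{-3171} - \frac{5007}{4537} = \left(44 + 2 \cdot 144\right) \left(- \frac{1}{3171}\right) - \frac{5007}{4537} = \left(44 + 288\right) \left(- \frac{1}{3171}\right) - \frac{5007}{4537} = 332 \left(- \frac{1}{3171}\right) - \frac{5007}{4537} = - \frac{332}{3171} - \frac{5007}{4537} = - \frac{17383481}{14386827}$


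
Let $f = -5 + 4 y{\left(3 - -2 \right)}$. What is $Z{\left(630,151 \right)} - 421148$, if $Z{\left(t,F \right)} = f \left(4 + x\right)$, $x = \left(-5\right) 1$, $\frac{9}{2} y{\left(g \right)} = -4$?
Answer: $- \frac{3790255}{9} \approx -4.2114 \cdot 10^{5}$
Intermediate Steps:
$y{\left(g \right)} = - \frac{8}{9}$ ($y{\left(g \right)} = \frac{2}{9} \left(-4\right) = - \frac{8}{9}$)
$x = -5$
$f = - \frac{77}{9}$ ($f = -5 + 4 \left(- \frac{8}{9}\right) = -5 - \frac{32}{9} = - \frac{77}{9} \approx -8.5556$)
$Z{\left(t,F \right)} = \frac{77}{9}$ ($Z{\left(t,F \right)} = - \frac{77 \left(4 - 5\right)}{9} = \left(- \frac{77}{9}\right) \left(-1\right) = \frac{77}{9}$)
$Z{\left(630,151 \right)} - 421148 = \frac{77}{9} - 421148 = - \frac{3790255}{9}$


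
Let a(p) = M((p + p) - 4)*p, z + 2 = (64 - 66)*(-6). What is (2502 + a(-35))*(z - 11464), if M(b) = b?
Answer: -58323768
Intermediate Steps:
z = 10 (z = -2 + (64 - 66)*(-6) = -2 - 2*(-6) = -2 + 12 = 10)
a(p) = p*(-4 + 2*p) (a(p) = ((p + p) - 4)*p = (2*p - 4)*p = (-4 + 2*p)*p = p*(-4 + 2*p))
(2502 + a(-35))*(z - 11464) = (2502 + 2*(-35)*(-2 - 35))*(10 - 11464) = (2502 + 2*(-35)*(-37))*(-11454) = (2502 + 2590)*(-11454) = 5092*(-11454) = -58323768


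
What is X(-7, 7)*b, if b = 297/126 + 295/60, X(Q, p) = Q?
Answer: -611/12 ≈ -50.917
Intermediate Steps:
b = 611/84 (b = 297*(1/126) + 295*(1/60) = 33/14 + 59/12 = 611/84 ≈ 7.2738)
X(-7, 7)*b = -7*611/84 = -611/12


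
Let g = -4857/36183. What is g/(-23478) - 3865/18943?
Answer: -1094414261953/5364054416994 ≈ -0.20403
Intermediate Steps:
g = -1619/12061 (g = -4857*1/36183 = -1619/12061 ≈ -0.13423)
g/(-23478) - 3865/18943 = -1619/12061/(-23478) - 3865/18943 = -1619/12061*(-1/23478) - 3865*1/18943 = 1619/283168158 - 3865/18943 = -1094414261953/5364054416994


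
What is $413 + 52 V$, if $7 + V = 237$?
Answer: $12373$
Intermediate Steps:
$V = 230$ ($V = -7 + 237 = 230$)
$413 + 52 V = 413 + 52 \cdot 230 = 413 + 11960 = 12373$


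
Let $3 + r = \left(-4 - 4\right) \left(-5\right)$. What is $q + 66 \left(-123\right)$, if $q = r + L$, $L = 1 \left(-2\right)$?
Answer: $-8083$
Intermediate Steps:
$L = -2$
$r = 37$ ($r = -3 + \left(-4 - 4\right) \left(-5\right) = -3 - -40 = -3 + 40 = 37$)
$q = 35$ ($q = 37 - 2 = 35$)
$q + 66 \left(-123\right) = 35 + 66 \left(-123\right) = 35 - 8118 = -8083$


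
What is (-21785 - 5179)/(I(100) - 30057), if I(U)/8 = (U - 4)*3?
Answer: 8988/9251 ≈ 0.97157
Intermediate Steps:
I(U) = -96 + 24*U (I(U) = 8*((U - 4)*3) = 8*((-4 + U)*3) = 8*(-12 + 3*U) = -96 + 24*U)
(-21785 - 5179)/(I(100) - 30057) = (-21785 - 5179)/((-96 + 24*100) - 30057) = -26964/((-96 + 2400) - 30057) = -26964/(2304 - 30057) = -26964/(-27753) = -26964*(-1/27753) = 8988/9251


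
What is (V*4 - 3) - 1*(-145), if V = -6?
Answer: 118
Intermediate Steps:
(V*4 - 3) - 1*(-145) = (-6*4 - 3) - 1*(-145) = (-24 - 3) + 145 = -27 + 145 = 118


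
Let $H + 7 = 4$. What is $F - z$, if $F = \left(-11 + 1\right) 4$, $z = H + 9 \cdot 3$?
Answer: $-64$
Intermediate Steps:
$H = -3$ ($H = -7 + 4 = -3$)
$z = 24$ ($z = -3 + 9 \cdot 3 = -3 + 27 = 24$)
$F = -40$ ($F = \left(-10\right) 4 = -40$)
$F - z = -40 - 24 = -64$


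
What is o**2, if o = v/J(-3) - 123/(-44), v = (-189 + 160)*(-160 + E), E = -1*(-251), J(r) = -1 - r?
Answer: 3356464225/1936 ≈ 1.7337e+6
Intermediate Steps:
E = 251
v = -2639 (v = (-189 + 160)*(-160 + 251) = -29*91 = -2639)
o = -57935/44 (o = -2639/(-1 - 1*(-3)) - 123/(-44) = -2639/(-1 + 3) - 123*(-1/44) = -2639/2 + 123/44 = -57935/44 ≈ -1316.7)
o**2 = (-57935/44)**2 = 3356464225/1936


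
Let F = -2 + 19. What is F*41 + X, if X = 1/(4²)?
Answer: 11153/16 ≈ 697.06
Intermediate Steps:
X = 1/16 ≈ 0.062500
F = 17
F*41 + X = 17*41 + 1/16 = 697 + 1/16 = 11153/16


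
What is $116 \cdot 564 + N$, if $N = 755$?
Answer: $66179$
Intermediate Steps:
$116 \cdot 564 + N = 116 \cdot 564 + 755 = 65424 + 755 = 66179$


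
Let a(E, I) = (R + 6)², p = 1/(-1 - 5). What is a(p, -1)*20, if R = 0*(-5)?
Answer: 720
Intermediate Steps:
p = -⅙ (p = 1/(-6) = -⅙ ≈ -0.16667)
R = 0
a(E, I) = 36 (a(E, I) = (0 + 6)² = 6² = 36)
a(p, -1)*20 = 36*20 = 720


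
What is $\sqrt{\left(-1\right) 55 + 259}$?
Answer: $2 \sqrt{51} \approx 14.283$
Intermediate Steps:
$\sqrt{\left(-1\right) 55 + 259} = \sqrt{-55 + 259} = \sqrt{204} = 2 \sqrt{51}$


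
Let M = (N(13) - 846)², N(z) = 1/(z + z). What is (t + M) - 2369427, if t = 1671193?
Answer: 11773841/676 ≈ 17417.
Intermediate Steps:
N(z) = 1/(2*z)
M = 483780025/676 (M = ((½)/13 - 846)² = ((½)*(1/13) - 846)² = (1/26 - 846)² = (-21995/26)² = 483780025/676 ≈ 7.1565e+5)
(t + M) - 2369427 = (1671193 + 483780025/676) - 2369427 = 1613506493/676 - 2369427 = 11773841/676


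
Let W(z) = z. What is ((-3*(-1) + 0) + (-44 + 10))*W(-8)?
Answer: 248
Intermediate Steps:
((-3*(-1) + 0) + (-44 + 10))*W(-8) = ((-3*(-1) + 0) + (-44 + 10))*(-8) = ((3 + 0) - 34)*(-8) = (3 - 34)*(-8) = -31*(-8) = 248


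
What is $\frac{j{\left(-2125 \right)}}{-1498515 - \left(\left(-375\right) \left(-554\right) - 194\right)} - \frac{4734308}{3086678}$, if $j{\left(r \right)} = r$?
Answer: $- \frac{4035253196559}{2633045911069} \approx -1.5325$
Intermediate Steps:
$\frac{j{\left(-2125 \right)}}{-1498515 - \left(\left(-375\right) \left(-554\right) - 194\right)} - \frac{4734308}{3086678} = - \frac{2125}{-1498515 - \left(\left(-375\right) \left(-554\right) - 194\right)} - \frac{4734308}{3086678} = - \frac{2125}{-1498515 - \left(207750 - 194\right)} - \frac{2367154}{1543339} = - \frac{2125}{-1498515 - 207556} - \frac{2367154}{1543339} = - \frac{2125}{-1706071} - \frac{2367154}{1543339} = \left(-2125\right) \left(- \frac{1}{1706071}\right) - \frac{2367154}{1543339} = \frac{2125}{1706071} - \frac{2367154}{1543339} = - \frac{4035253196559}{2633045911069}$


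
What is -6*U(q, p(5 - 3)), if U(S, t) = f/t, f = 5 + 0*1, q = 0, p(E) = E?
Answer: -15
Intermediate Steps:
f = 5 (f = 5 + 0 = 5)
U(S, t) = 5/t
-6*U(q, p(5 - 3)) = -30/(5 - 3) = -30/2 = -6*5/2 = -15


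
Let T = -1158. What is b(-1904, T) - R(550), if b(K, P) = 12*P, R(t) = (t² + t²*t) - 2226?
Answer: -166689170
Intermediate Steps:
R(t) = -2226 + t² + t³ (R(t) = (t² + t³) - 2226 = -2226 + t² + t³)
b(-1904, T) - R(550) = 12*(-1158) - (-2226 + 550² + 550³) = -13896 - (-2226 + 302500 + 166375000) = -13896 - 1*166675274 = -13896 - 166675274 = -166689170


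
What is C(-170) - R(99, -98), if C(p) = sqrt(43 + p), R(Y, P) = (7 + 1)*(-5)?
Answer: 40 + I*sqrt(127) ≈ 40.0 + 11.269*I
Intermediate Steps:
R(Y, P) = -40 (R(Y, P) = 8*(-5) = -40)
C(-170) - R(99, -98) = sqrt(43 - 170) - 1*(-40) = sqrt(-127) + 40 = I*sqrt(127) + 40 = 40 + I*sqrt(127)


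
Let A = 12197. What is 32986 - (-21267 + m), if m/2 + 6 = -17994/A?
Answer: 661906193/12197 ≈ 54268.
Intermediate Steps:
m = -182352/12197 (m = -12 + 2*(-17994/12197) = -12 - 35988/12197 = -182352/12197 ≈ -14.951)
32986 - (-21267 + m) = 32986 - (-21267 - 182352/12197) = 32986 - 1*(-259575951/12197) = 32986 + 259575951/12197 = 661906193/12197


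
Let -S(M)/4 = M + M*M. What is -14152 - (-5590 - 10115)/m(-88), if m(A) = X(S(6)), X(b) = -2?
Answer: -44009/2 ≈ -22005.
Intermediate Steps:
S(M) = -4*M - 4*M² (S(M) = -4*(M + M*M) = -4*(M + M²) = -4*M - 4*M²)
m(A) = -2
-14152 - (-5590 - 10115)/m(-88) = -14152 - (-5590 - 10115)/(-2) = -14152 - (-15705)*(-1)/2 = -14152 - 1*15705/2 = -14152 - 15705/2 = -44009/2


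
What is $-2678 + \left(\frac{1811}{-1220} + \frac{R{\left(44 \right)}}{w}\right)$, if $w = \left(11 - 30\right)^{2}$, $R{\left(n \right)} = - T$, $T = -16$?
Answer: $- \frac{1180079011}{440420} \approx -2679.4$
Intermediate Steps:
$R{\left(n \right)} = 16$ ($R{\left(n \right)} = \left(-1\right) \left(-16\right) = 16$)
$w = 361$ ($w = \left(11 - 30\right)^{2} = \left(-19\right)^{2} = 361$)
$-2678 + \left(\frac{1811}{-1220} + \frac{R{\left(44 \right)}}{w}\right) = -2678 + \left(\frac{1811}{-1220} + \frac{16}{361}\right) = -2678 + \left(1811 \left(- \frac{1}{1220}\right) + 16 \cdot \frac{1}{361}\right) = -2678 + \left(- \frac{1811}{1220} + \frac{16}{361}\right) = -2678 - \frac{634251}{440420} = - \frac{1180079011}{440420}$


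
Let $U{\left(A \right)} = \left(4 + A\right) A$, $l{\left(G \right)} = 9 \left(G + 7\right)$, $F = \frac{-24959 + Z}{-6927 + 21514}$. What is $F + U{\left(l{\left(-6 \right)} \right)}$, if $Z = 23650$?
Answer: $\frac{1705370}{14587} \approx 116.91$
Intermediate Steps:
$F = - \frac{1309}{14587}$ ($F = \frac{-24959 + 23650}{-6927 + 21514} = - \frac{1309}{14587} \approx -0.089737$)
$l{\left(G \right)} = 63 + 9 G$ ($l{\left(G \right)} = 9 \left(7 + G\right) = 63 + 9 G$)
$U{\left(A \right)} = A \left(4 + A\right)$
$F + U{\left(l{\left(-6 \right)} \right)} = - \frac{1309}{14587} + \left(63 + 9 \left(-6\right)\right) \left(4 + \left(63 + 9 \left(-6\right)\right)\right) = - \frac{1309}{14587} + \left(63 - 54\right) \left(4 + \left(63 - 54\right)\right) = - \frac{1309}{14587} + 9 \left(4 + 9\right) = - \frac{1309}{14587} + 9 \cdot 13 = - \frac{1309}{14587} + 117 = \frac{1705370}{14587}$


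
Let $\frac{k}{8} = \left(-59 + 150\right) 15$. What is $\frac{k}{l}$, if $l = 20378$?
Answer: $\frac{5460}{10189} \approx 0.53587$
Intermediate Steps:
$k = 10920$ ($k = 8 \left(-59 + 150\right) 15 = 8 \cdot 91 \cdot 15 = 8 \cdot 1365 = 10920$)
$\frac{k}{l} = \frac{10920}{20378} = 10920 \cdot \frac{1}{20378} = \frac{5460}{10189}$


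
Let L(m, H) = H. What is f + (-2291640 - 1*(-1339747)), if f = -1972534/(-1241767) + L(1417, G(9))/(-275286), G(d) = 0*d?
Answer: -1182027342397/1241767 ≈ -9.5189e+5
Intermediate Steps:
G(d) = 0
f = 1972534/1241767 (f = -1972534/(-1241767) + 0/(-275286) = -1972534*(-1/1241767) + 0*(-1/275286) = 1972534/1241767 + 0 = 1972534/1241767 ≈ 1.5885)
f + (-2291640 - 1*(-1339747)) = 1972534/1241767 + (-2291640 - 1*(-1339747)) = 1972534/1241767 + (-2291640 + 1339747) = 1972534/1241767 - 951893 = -1182027342397/1241767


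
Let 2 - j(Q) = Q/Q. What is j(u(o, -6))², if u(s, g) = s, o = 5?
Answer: 1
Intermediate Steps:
j(Q) = 1 (j(Q) = 2 - Q/Q = 2 - 1*1 = 2 - 1 = 1)
j(u(o, -6))² = 1² = 1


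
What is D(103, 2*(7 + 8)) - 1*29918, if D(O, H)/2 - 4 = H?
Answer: -29850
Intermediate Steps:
D(O, H) = 8 + 2*H
D(103, 2*(7 + 8)) - 1*29918 = (8 + 2*(2*(7 + 8))) - 1*29918 = (8 + 2*(2*15)) - 29918 = (8 + 2*30) - 29918 = (8 + 60) - 29918 = 68 - 29918 = -29850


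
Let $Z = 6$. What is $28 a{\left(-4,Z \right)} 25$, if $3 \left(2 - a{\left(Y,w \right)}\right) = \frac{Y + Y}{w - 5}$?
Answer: $\frac{9800}{3} \approx 3266.7$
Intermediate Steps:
$a{\left(Y,w \right)} = 2 - \frac{2 Y}{3 \left(-5 + w\right)}$ ($a{\left(Y,w \right)} = 2 - \frac{\left(Y + Y\right) \frac{1}{w - 5}}{3} = 2 - \frac{2 Y \frac{1}{-5 + w}}{3} = 2 - \frac{2 Y}{3 \left(-5 + w\right)}$)
$28 a{\left(-4,Z \right)} 25 = 28 \frac{2 \left(-15 - -4 + 3 \cdot 6\right)}{3 \left(-5 + 6\right)} 25 = 28 \frac{2 \left(-15 + 4 + 18\right)}{3 \cdot 1} \cdot 25 = 28 \cdot \frac{2}{3} \cdot 1 \cdot 7 \cdot 25 = 28 \cdot \frac{14}{3} \cdot 25 = \frac{392}{3} \cdot 25 = \frac{9800}{3}$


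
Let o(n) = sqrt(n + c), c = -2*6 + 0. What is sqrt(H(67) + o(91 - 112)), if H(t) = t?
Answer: sqrt(67 + I*sqrt(33)) ≈ 8.1929 + 0.35058*I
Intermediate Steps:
c = -12 (c = -12 + 0 = -12)
o(n) = sqrt(-12 + n) (o(n) = sqrt(n - 12) = sqrt(-12 + n))
sqrt(H(67) + o(91 - 112)) = sqrt(67 + sqrt(-12 + (91 - 112))) = sqrt(67 + sqrt(-12 - 21)) = sqrt(67 + sqrt(-33)) = sqrt(67 + I*sqrt(33))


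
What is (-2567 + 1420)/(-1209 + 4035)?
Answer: -1147/2826 ≈ -0.40587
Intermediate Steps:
(-2567 + 1420)/(-1209 + 4035) = -1147/2826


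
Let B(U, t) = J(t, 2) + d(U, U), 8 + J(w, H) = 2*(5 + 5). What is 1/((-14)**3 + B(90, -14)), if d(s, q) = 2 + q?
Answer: -1/2640 ≈ -0.00037879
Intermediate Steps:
J(w, H) = 12 (J(w, H) = -8 + 2*(5 + 5) = -8 + 2*10 = -8 + 20 = 12)
B(U, t) = 14 + U (B(U, t) = 12 + (2 + U) = 14 + U)
1/((-14)**3 + B(90, -14)) = 1/((-14)**3 + (14 + 90)) = 1/(-2744 + 104) = 1/(-2640) = -1/2640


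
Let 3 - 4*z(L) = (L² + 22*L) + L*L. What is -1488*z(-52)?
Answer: 1585092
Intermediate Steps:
z(L) = ¾ - 11*L/2 - L²/2 (z(L) = ¾ - ((L² + 22*L) + L*L)/4 = ¾ - ((L² + 22*L) + L²)/4 = ¾ - (2*L² + 22*L)/4 = ¾ + (-11*L/2 - L²/2) = ¾ - 11*L/2 - L²/2)
-1488*z(-52) = -1488*(¾ - 11/2*(-52) - ½*(-52)²) = -1488*(¾ + 286 - ½*2704) = -1488*(¾ + 286 - 1352) = -1488*(-4261/4) = 1585092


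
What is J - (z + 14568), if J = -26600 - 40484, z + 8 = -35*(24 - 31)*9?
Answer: -83849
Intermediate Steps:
z = 2197 (z = -8 - 35*(24 - 31)*9 = -8 - 35*(-7)*9 = -8 + 245*9 = -8 + 2205 = 2197)
J = -67084
J - (z + 14568) = -67084 - (2197 + 14568) = -67084 - 1*16765 = -67084 - 16765 = -83849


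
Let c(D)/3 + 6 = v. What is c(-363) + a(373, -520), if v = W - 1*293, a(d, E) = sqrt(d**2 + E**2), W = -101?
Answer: -1200 + sqrt(409529) ≈ -560.06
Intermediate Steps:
a(d, E) = sqrt(E**2 + d**2)
v = -394 (v = -101 - 1*293 = -101 - 293 = -394)
c(D) = -1200 (c(D) = -18 + 3*(-394) = -18 - 1182 = -1200)
c(-363) + a(373, -520) = -1200 + sqrt((-520)**2 + 373**2) = -1200 + sqrt(270400 + 139129) = -1200 + sqrt(409529)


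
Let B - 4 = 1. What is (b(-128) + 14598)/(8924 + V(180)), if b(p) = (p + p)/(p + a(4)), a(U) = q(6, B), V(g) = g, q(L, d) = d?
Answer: 897905/559896 ≈ 1.6037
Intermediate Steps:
B = 5 (B = 4 + 1 = 5)
a(U) = 5
b(p) = 2*p/(5 + p) (b(p) = (p + p)/(p + 5) = (2*p)/(5 + p) = 2*p/(5 + p))
(b(-128) + 14598)/(8924 + V(180)) = (2*(-128)/(5 - 128) + 14598)/(8924 + 180) = (2*(-128)/(-123) + 14598)/9104 = (2*(-128)*(-1/123) + 14598)*(1/9104) = (256/123 + 14598)*(1/9104) = (1795810/123)*(1/9104) = 897905/559896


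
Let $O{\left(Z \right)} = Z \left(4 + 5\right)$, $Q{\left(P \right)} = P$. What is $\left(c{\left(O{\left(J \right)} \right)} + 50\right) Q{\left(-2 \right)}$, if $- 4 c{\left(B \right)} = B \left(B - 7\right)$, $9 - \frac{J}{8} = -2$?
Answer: $310760$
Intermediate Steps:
$J = 88$ ($J = 72 - -16 = 72 + 16 = 88$)
$O{\left(Z \right)} = 9 Z$ ($O{\left(Z \right)} = Z 9 = 9 Z$)
$c{\left(B \right)} = - \frac{B \left(-7 + B\right)}{4}$ ($c{\left(B \right)} = - \frac{B \left(B - 7\right)}{4} = - \frac{B \left(-7 + B\right)}{4}$)
$\left(c{\left(O{\left(J \right)} \right)} + 50\right) Q{\left(-2 \right)} = \left(\frac{9 \cdot 88 \left(7 - 9 \cdot 88\right)}{4} + 50\right) \left(-2\right) = \left(\frac{1}{4} \cdot 792 \left(7 - 792\right) + 50\right) \left(-2\right) = \left(\frac{1}{4} \cdot 792 \left(-785\right) + 50\right) \left(-2\right) = \left(-155430 + 50\right) \left(-2\right) = \left(-155380\right) \left(-2\right) = 310760$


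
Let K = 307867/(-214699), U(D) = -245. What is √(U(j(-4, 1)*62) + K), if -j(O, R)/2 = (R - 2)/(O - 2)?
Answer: 7*I*√231827256822/214699 ≈ 15.698*I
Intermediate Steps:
j(O, R) = -2*(-2 + R)/(-2 + O) (j(O, R) = -2*(R - 2)/(O - 2) = -2*(-2 + R)/(-2 + O))
K = -307867/214699 (K = 307867*(-1/214699) = -307867/214699 ≈ -1.4339)
√(U(j(-4, 1)*62) + K) = √(-245 - 307867/214699) = √(-52909122/214699) = 7*I*√231827256822/214699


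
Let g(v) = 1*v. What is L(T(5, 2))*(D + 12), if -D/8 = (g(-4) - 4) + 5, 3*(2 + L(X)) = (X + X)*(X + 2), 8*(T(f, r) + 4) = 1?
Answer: 819/8 ≈ 102.38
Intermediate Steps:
T(f, r) = -31/8 (T(f, r) = -4 + (⅛)*1 = -4 + ⅛ = -31/8)
g(v) = v
L(X) = -2 + 2*X*(2 + X)/3 (L(X) = -2 + ((X + X)*(X + 2))/3 = -2 + ((2*X)*(2 + X))/3 = -2 + (2*X*(2 + X))/3 = -2 + 2*X*(2 + X)/3)
D = 24 (D = -8*((-4 - 4) + 5) = -8*(-8 + 5) = -8*(-3) = 24)
L(T(5, 2))*(D + 12) = (-2 + 2*(-31/8)²/3 + (4/3)*(-31/8))*(24 + 12) = (-2 + (⅔)*(961/64) - 31/6)*36 = (-2 + 961/96 - 31/6)*36 = (91/32)*36 = 819/8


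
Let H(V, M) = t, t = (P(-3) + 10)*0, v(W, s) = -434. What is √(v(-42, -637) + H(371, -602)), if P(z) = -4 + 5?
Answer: I*√434 ≈ 20.833*I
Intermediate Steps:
P(z) = 1
t = 0 (t = (1 + 10)*0 = 11*0 = 0)
H(V, M) = 0
√(v(-42, -637) + H(371, -602)) = √(-434 + 0) = √(-434) = I*√434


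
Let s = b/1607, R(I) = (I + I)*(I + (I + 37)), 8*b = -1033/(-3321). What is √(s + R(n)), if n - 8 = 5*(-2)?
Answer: I*√742639970343826/2371932 ≈ 11.489*I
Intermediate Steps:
n = -2 (n = 8 + 5*(-2) = 8 - 10 = -2)
b = 1033/26568 (b = (-1033/(-3321))/8 = (-1033*(-1/3321))/8 = (⅛)*(1033/3321) = 1033/26568 ≈ 0.038881)
R(I) = 2*I*(37 + 2*I) (R(I) = (2*I)*(I + (37 + I)) = (2*I)*(37 + 2*I) = 2*I*(37 + 2*I))
s = 1033/42694776 (s = (1033/26568)/1607 = (1033/26568)*(1/1607) = 1033/42694776 ≈ 2.4195e-5)
√(s + R(n)) = √(1033/42694776 + 2*(-2)*(37 + 2*(-2))) = √(1033/42694776 + 2*(-2)*(37 - 4)) = √(1033/42694776 + 2*(-2)*33) = √(1033/42694776 - 132) = √(-5635709399/42694776) = I*√742639970343826/2371932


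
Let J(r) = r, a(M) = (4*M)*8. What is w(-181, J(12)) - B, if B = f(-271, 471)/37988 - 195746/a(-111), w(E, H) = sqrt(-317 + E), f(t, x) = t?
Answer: -929379557/16866672 + I*sqrt(498) ≈ -55.102 + 22.316*I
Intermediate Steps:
a(M) = 32*M
B = 929379557/16866672 (B = -271/37988 - 195746/(32*(-111)) = -271*1/37988 - 195746/(-3552) = -271/37988 - 195746*(-1/3552) = -271/37988 + 97873/1776 = 929379557/16866672 ≈ 55.102)
w(-181, J(12)) - B = sqrt(-317 - 181) - 1*929379557/16866672 = sqrt(-498) - 929379557/16866672 = I*sqrt(498) - 929379557/16866672 = -929379557/16866672 + I*sqrt(498)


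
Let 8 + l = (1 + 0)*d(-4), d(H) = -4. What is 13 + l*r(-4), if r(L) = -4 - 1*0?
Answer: 61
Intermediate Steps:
r(L) = -4 (r(L) = -4 + 0 = -4)
l = -12 (l = -8 + (1 + 0)*(-4) = -8 + 1*(-4) = -8 - 4 = -12)
13 + l*r(-4) = 13 - 12*(-4) = 13 + 48 = 61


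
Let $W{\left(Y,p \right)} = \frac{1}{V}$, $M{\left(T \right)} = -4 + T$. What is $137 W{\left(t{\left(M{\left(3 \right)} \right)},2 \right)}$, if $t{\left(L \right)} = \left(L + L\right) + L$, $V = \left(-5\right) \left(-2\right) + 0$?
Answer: $\frac{137}{10} \approx 13.7$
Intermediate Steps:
$V = 10$ ($V = 10 + 0 = 10$)
$t{\left(L \right)} = 3 L$ ($t{\left(L \right)} = 2 L + L = 3 L$)
$W{\left(Y,p \right)} = \frac{1}{10}$
$137 W{\left(t{\left(M{\left(3 \right)} \right)},2 \right)} = 137 \cdot \frac{1}{10} = \frac{137}{10}$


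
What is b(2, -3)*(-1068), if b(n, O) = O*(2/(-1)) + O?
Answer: -3204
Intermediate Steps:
b(n, O) = -O (b(n, O) = O*(2*(-1)) + O = O*(-2) + O = -2*O + O = -O)
b(2, -3)*(-1068) = -1*(-3)*(-1068) = 3*(-1068) = -3204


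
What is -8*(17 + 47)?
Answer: -512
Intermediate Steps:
-8*(17 + 47) = -8*64 = -512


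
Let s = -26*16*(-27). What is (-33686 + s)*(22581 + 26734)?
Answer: -1107319010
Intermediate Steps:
s = 11232 (s = -416*(-27) = 11232)
(-33686 + s)*(22581 + 26734) = (-33686 + 11232)*(22581 + 26734) = -22454*49315 = -1107319010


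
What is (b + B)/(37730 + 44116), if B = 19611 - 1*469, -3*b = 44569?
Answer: 12857/245538 ≈ 0.052363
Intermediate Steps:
b = -44569/3 (b = -⅓*44569 = -44569/3 ≈ -14856.)
B = 19142 (B = 19611 - 469 = 19142)
(b + B)/(37730 + 44116) = (-44569/3 + 19142)/(37730 + 44116) = (12857/3)/81846 = (12857/3)*(1/81846) = 12857/245538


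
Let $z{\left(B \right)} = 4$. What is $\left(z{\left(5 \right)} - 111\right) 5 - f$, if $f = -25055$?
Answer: $24520$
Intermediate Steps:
$\left(z{\left(5 \right)} - 111\right) 5 - f = \left(4 - 111\right) 5 - -25055 = \left(-107\right) 5 + 25055 = -535 + 25055 = 24520$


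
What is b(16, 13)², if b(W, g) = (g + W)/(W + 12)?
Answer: 841/784 ≈ 1.0727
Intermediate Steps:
b(W, g) = (W + g)/(12 + W)
b(16, 13)² = ((16 + 13)/(12 + 16))² = (29/28)² = 841/784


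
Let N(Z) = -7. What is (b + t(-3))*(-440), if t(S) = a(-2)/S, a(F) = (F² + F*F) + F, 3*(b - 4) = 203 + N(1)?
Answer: -88880/3 ≈ -29627.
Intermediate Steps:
b = 208/3 (b = 4 + (203 - 7)/3 = 4 + (⅓)*196 = 4 + 196/3 = 208/3 ≈ 69.333)
a(F) = F + 2*F² (a(F) = (F² + F²) + F = 2*F² + F = F + 2*F²)
t(S) = 6/S (t(S) = (-2*(1 + 2*(-2)))/S = (-2*(1 - 4))/S = (-2*(-3))/S = 6/S)
(b + t(-3))*(-440) = (208/3 + 6/(-3))*(-440) = (208/3 + 6*(-⅓))*(-440) = (208/3 - 2)*(-440) = (202/3)*(-440) = -88880/3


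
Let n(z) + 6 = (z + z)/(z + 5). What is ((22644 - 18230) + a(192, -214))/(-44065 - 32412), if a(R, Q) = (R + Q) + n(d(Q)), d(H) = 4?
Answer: -39482/688293 ≈ -0.057362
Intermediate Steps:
n(z) = -6 + 2*z/(5 + z) (n(z) = -6 + (z + z)/(z + 5) = -6 + (2*z)/(5 + z) = -6 + 2*z/(5 + z))
a(R, Q) = -46/9 + Q + R (a(R, Q) = (R + Q) + 2*(-15 - 2*4)/(5 + 4) = (Q + R) + 2*(-15 - 8)/9 = (Q + R) + 2*(⅑)*(-23) = (Q + R) - 46/9 = -46/9 + Q + R)
((22644 - 18230) + a(192, -214))/(-44065 - 32412) = ((22644 - 18230) + (-46/9 - 214 + 192))/(-44065 - 32412) = (4414 - 244/9)/(-76477) = (39482/9)*(-1/76477) = -39482/688293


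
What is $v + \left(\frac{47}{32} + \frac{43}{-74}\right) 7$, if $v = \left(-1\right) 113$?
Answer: $- \frac{126435}{1184} \approx -106.79$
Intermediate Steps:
$v = -113$
$v + \left(\frac{47}{32} + \frac{43}{-74}\right) 7 = -113 + \left(\frac{47}{32} + \frac{43}{-74}\right) 7 = -113 + \left(47 \cdot \frac{1}{32} + 43 \left(- \frac{1}{74}\right)\right) 7 = -113 + \left(\frac{47}{32} - \frac{43}{74}\right) 7 = -113 + \frac{1051}{1184} \cdot 7 = -113 + \frac{7357}{1184} = - \frac{126435}{1184}$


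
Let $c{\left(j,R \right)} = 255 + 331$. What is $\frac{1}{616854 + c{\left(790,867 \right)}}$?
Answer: $\frac{1}{617440} \approx 1.6196 \cdot 10^{-6}$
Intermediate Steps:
$c{\left(j,R \right)} = 586$
$\frac{1}{616854 + c{\left(790,867 \right)}} = \frac{1}{616854 + 586} = \frac{1}{617440}$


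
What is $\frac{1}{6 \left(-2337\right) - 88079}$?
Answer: $- \frac{1}{102101} \approx -9.7942 \cdot 10^{-6}$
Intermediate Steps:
$\frac{1}{6 \left(-2337\right) - 88079} = \frac{1}{-14022 - 88079} = \frac{1}{-102101} = - \frac{1}{102101}$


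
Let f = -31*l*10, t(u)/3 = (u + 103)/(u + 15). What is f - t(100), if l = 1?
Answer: -36259/115 ≈ -315.30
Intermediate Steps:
t(u) = 3*(103 + u)/(15 + u) (t(u) = 3*((u + 103)/(u + 15)) = 3*((103 + u)/(15 + u)) = 3*(103 + u)/(15 + u))
f = -310 (f = -31*1*10 = -31*10 = -310)
f - t(100) = -310 - 3*(103 + 100)/(15 + 100) = -310 - 3*203/115 = -310 - 1*609/115 = -310 - 609/115 = -36259/115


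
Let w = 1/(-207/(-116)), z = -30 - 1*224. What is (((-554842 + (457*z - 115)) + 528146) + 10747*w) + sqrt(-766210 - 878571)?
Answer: -28331371/207 + I*sqrt(1644781) ≈ -1.3687e+5 + 1282.5*I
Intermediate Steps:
z = -254 (z = -30 - 224 = -254)
w = 116/207 (w = 1/(-207*(-1/116)) = 1/(207/116) = 116/207 ≈ 0.56039)
(((-554842 + (457*z - 115)) + 528146) + 10747*w) + sqrt(-766210 - 878571) = (((-554842 + (457*(-254) - 115)) + 528146) + 10747*(116/207)) + sqrt(-766210 - 878571) = (((-554842 + (-116078 - 115)) + 528146) + 1246652/207) + sqrt(-1644781) = (((-554842 - 116193) + 528146) + 1246652/207) + I*sqrt(1644781) = ((-671035 + 528146) + 1246652/207) + I*sqrt(1644781) = (-142889 + 1246652/207) + I*sqrt(1644781) = -28331371/207 + I*sqrt(1644781)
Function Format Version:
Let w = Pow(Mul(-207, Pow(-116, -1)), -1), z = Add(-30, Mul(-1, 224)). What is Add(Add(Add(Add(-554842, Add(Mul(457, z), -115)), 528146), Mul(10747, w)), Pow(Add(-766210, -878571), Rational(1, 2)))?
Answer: Add(Rational(-28331371, 207), Mul(I, Pow(1644781, Rational(1, 2)))) ≈ Add(-1.3687e+5, Mul(1282.5, I))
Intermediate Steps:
z = -254 (z = Add(-30, -224) = -254)
w = Rational(116, 207) (w = Pow(Mul(-207, Rational(-1, 116)), -1) = Pow(Rational(207, 116), -1) = Rational(116, 207) ≈ 0.56039)
Add(Add(Add(Add(-554842, Add(Mul(457, z), -115)), 528146), Mul(10747, w)), Pow(Add(-766210, -878571), Rational(1, 2))) = Add(Add(Add(Add(-554842, Add(Mul(457, -254), -115)), 528146), Mul(10747, Rational(116, 207))), Pow(Add(-766210, -878571), Rational(1, 2))) = Add(Add(Add(Add(-554842, Add(-116078, -115)), 528146), Rational(1246652, 207)), Pow(-1644781, Rational(1, 2))) = Add(Add(Add(Add(-554842, -116193), 528146), Rational(1246652, 207)), Mul(I, Pow(1644781, Rational(1, 2)))) = Add(Add(Add(-671035, 528146), Rational(1246652, 207)), Mul(I, Pow(1644781, Rational(1, 2)))) = Add(Add(-142889, Rational(1246652, 207)), Mul(I, Pow(1644781, Rational(1, 2)))) = Add(Rational(-28331371, 207), Mul(I, Pow(1644781, Rational(1, 2))))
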